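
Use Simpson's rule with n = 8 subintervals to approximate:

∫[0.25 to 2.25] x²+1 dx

f(x) = x²+1
a = 0.25, b = 2.25, n = 8
h = (b - a)/n = 0.250000

Simpson's rule: (h/3)[f(x₀) + 4f(x₁) + 2f(x₂) + ... + f(xₙ)]

x_0 = 0.2500, f(x_0) = 1.062500, coefficient = 1
x_1 = 0.5000, f(x_1) = 1.250000, coefficient = 4
x_2 = 0.7500, f(x_2) = 1.562500, coefficient = 2
x_3 = 1.0000, f(x_3) = 2.000000, coefficient = 4
x_4 = 1.2500, f(x_4) = 2.562500, coefficient = 2
x_5 = 1.5000, f(x_5) = 3.250000, coefficient = 4
x_6 = 1.7500, f(x_6) = 4.062500, coefficient = 2
x_7 = 2.0000, f(x_7) = 5.000000, coefficient = 4
x_8 = 2.2500, f(x_8) = 6.062500, coefficient = 1

I ≈ (0.250000/3) × 69.500000 = 5.791667
Exact value: 5.791667
Error: 0.000000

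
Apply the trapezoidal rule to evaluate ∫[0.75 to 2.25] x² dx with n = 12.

f(x) = x²
a = 0.75, b = 2.25, n = 12
h = (b - a)/n = 0.125000

Trapezoidal rule: (h/2)[f(x₀) + 2f(x₁) + 2f(x₂) + ... + f(xₙ)]

x_0 = 0.7500, f(x_0) = 0.562500, coefficient = 1
x_1 = 0.8750, f(x_1) = 0.765625, coefficient = 2
x_2 = 1.0000, f(x_2) = 1.000000, coefficient = 2
x_3 = 1.1250, f(x_3) = 1.265625, coefficient = 2
x_4 = 1.2500, f(x_4) = 1.562500, coefficient = 2
x_5 = 1.3750, f(x_5) = 1.890625, coefficient = 2
x_6 = 1.5000, f(x_6) = 2.250000, coefficient = 2
x_7 = 1.6250, f(x_7) = 2.640625, coefficient = 2
x_8 = 1.7500, f(x_8) = 3.062500, coefficient = 2
x_9 = 1.8750, f(x_9) = 3.515625, coefficient = 2
x_10 = 2.0000, f(x_10) = 4.000000, coefficient = 2
x_11 = 2.1250, f(x_11) = 4.515625, coefficient = 2
x_12 = 2.2500, f(x_12) = 5.062500, coefficient = 1

I ≈ (0.125000/2) × 58.562500 = 3.660156
Exact value: 3.656250
Error: 0.003906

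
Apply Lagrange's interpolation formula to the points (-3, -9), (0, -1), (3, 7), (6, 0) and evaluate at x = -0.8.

Lagrange interpolation formula:
P(x) = Σ yᵢ × Lᵢ(x)
where Lᵢ(x) = Π_{j≠i} (x - xⱼ)/(xᵢ - xⱼ)

L_0(-0.8) = (-0.8 - 0)/(-3 - 0) × (-0.8 - 3)/(-3 - 3) × (-0.8 - 6)/(-3 - 6) = 0.127605
L_1(-0.8) = (-0.8 - (-3))/(0 - (-3)) × (-0.8 - 3)/(0 - 3) × (-0.8 - 6)/(0 - 6) = 1.052741
L_2(-0.8) = (-0.8 - (-3))/(3 - (-3)) × (-0.8 - 0)/(3 - 0) × (-0.8 - 6)/(3 - 6) = -0.221630
L_3(-0.8) = (-0.8 - (-3))/(6 - (-3)) × (-0.8 - 0)/(6 - 0) × (-0.8 - 3)/(6 - 3) = 0.041284

P(-0.8) = (-9)×L_0(-0.8) + (-1)×L_1(-0.8) + 7×L_2(-0.8) + 0×L_3(-0.8)
P(-0.8) = -3.752593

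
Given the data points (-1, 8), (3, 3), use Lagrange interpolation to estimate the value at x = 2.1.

Lagrange interpolation formula:
P(x) = Σ yᵢ × Lᵢ(x)
where Lᵢ(x) = Π_{j≠i} (x - xⱼ)/(xᵢ - xⱼ)

L_0(2.1) = (2.1 - 3)/(-1 - 3) = 0.225000
L_1(2.1) = (2.1 - (-1))/(3 - (-1)) = 0.775000

P(2.1) = 8×L_0(2.1) + 3×L_1(2.1)
P(2.1) = 4.125000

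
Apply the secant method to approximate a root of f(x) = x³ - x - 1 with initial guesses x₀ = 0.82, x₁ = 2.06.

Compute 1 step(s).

f(x) = x³ - x - 1
x₀ = 0.82, x₁ = 2.06

Secant formula: x_{n+1} = x_n - f(x_n)(x_n - x_{n-1})/(f(x_n) - f(x_{n-1}))

Iteration 1:
  f(0.820000) = -1.268632
  f(2.060000) = 5.681816
  x_2 = 2.060000 - 5.681816×(2.060000 - 0.820000)/(5.681816 - (-1.268632))
       = 1.046331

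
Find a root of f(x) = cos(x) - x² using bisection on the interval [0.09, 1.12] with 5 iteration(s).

f(x) = cos(x) - x²
Initial interval: [0.09, 1.12]

Iteration 1:
  c_1 = (0.090000 + 1.120000)/2 = 0.605000
  f(c_1) = f(0.605000) = 0.456477
  f(a) × f(c) ≥ 0, new interval: [0.605000, 1.120000]
Iteration 2:
  c_2 = (0.605000 + 1.120000)/2 = 0.862500
  f(c_2) = f(0.862500) = -0.093365
  f(a) × f(c) < 0, new interval: [0.605000, 0.862500]
Iteration 3:
  c_3 = (0.605000 + 0.862500)/2 = 0.733750
  f(c_3) = f(0.733750) = 0.204279
  f(a) × f(c) ≥ 0, new interval: [0.733750, 0.862500]
Iteration 4:
  c_4 = (0.733750 + 0.862500)/2 = 0.798125
  f(c_4) = f(0.798125) = 0.061047
  f(a) × f(c) ≥ 0, new interval: [0.798125, 0.862500]
Iteration 5:
  c_5 = (0.798125 + 0.862500)/2 = 0.830313
  f(c_5) = f(0.830313) = -0.014774
  f(a) × f(c) < 0, new interval: [0.798125, 0.830313]

After 5 iteration(s), the approximation is c_5 = 0.830313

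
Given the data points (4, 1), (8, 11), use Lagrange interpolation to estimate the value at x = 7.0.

Lagrange interpolation formula:
P(x) = Σ yᵢ × Lᵢ(x)
where Lᵢ(x) = Π_{j≠i} (x - xⱼ)/(xᵢ - xⱼ)

L_0(7.0) = (7.0 - 8)/(4 - 8) = 0.250000
L_1(7.0) = (7.0 - 4)/(8 - 4) = 0.750000

P(7.0) = 1×L_0(7.0) + 11×L_1(7.0)
P(7.0) = 8.500000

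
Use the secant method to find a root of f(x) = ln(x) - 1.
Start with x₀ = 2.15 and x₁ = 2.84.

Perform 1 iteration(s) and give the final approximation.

f(x) = ln(x) - 1
x₀ = 2.15, x₁ = 2.84

Secant formula: x_{n+1} = x_n - f(x_n)(x_n - x_{n-1})/(f(x_n) - f(x_{n-1}))

Iteration 1:
  f(2.150000) = -0.234532
  f(2.840000) = 0.043804
  x_2 = 2.840000 - 0.043804×(2.840000 - 2.150000)/(0.043804 - (-0.234532))
       = 2.731409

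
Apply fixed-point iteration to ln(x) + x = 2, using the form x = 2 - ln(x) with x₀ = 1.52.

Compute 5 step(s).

Equation: ln(x) + x = 2
Fixed-point form: x = 2 - ln(x)
x₀ = 1.52

x_1 = g(1.520000) = 1.581290
x_2 = g(1.581290) = 1.541759
x_3 = g(1.541759) = 1.567076
x_4 = g(1.567076) = 1.550789
x_5 = g(1.550789) = 1.561236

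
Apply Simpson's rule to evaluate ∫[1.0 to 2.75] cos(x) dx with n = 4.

f(x) = cos(x)
a = 1.0, b = 2.75, n = 4
h = (b - a)/n = 0.437500

Simpson's rule: (h/3)[f(x₀) + 4f(x₁) + 2f(x₂) + ... + f(xₙ)]

x_0 = 1.0000, f(x_0) = 0.540302, coefficient = 1
x_1 = 1.4375, f(x_1) = 0.132902, coefficient = 4
x_2 = 1.8750, f(x_2) = -0.299534, coefficient = 2
x_3 = 2.3125, f(x_3) = -0.675545, coefficient = 4
x_4 = 2.7500, f(x_4) = -0.924302, coefficient = 1

I ≈ (0.437500/3) × -3.153639 = -0.459906
Exact value: -0.459810
Error: 0.000096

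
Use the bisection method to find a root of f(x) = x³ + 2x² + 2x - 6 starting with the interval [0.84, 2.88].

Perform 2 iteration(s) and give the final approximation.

f(x) = x³ + 2x² + 2x - 6
Initial interval: [0.84, 2.88]

Iteration 1:
  c_1 = (0.840000 + 2.880000)/2 = 1.860000
  f(c_1) = f(1.860000) = 11.074056
  f(a) × f(c) < 0, new interval: [0.840000, 1.860000]
Iteration 2:
  c_2 = (0.840000 + 1.860000)/2 = 1.350000
  f(c_2) = f(1.350000) = 2.805375
  f(a) × f(c) < 0, new interval: [0.840000, 1.350000]

After 2 iteration(s), the approximation is c_2 = 1.350000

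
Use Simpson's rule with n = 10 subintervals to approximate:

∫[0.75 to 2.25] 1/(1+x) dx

f(x) = 1/(1+x)
a = 0.75, b = 2.25, n = 10
h = (b - a)/n = 0.150000

Simpson's rule: (h/3)[f(x₀) + 4f(x₁) + 2f(x₂) + ... + f(xₙ)]

x_0 = 0.7500, f(x_0) = 0.571429, coefficient = 1
x_1 = 0.9000, f(x_1) = 0.526316, coefficient = 4
x_2 = 1.0500, f(x_2) = 0.487805, coefficient = 2
x_3 = 1.2000, f(x_3) = 0.454545, coefficient = 4
x_4 = 1.3500, f(x_4) = 0.425532, coefficient = 2
x_5 = 1.5000, f(x_5) = 0.400000, coefficient = 4
x_6 = 1.6500, f(x_6) = 0.377358, coefficient = 2
x_7 = 1.8000, f(x_7) = 0.357143, coefficient = 4
x_8 = 1.9500, f(x_8) = 0.338983, coefficient = 2
x_9 = 2.1000, f(x_9) = 0.322581, coefficient = 4
x_10 = 2.2500, f(x_10) = 0.307692, coefficient = 1

I ≈ (0.150000/3) × 12.380817 = 0.619041
Exact value: 0.619039
Error: 0.000002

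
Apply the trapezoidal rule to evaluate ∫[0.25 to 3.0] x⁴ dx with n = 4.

f(x) = x⁴
a = 0.25, b = 3.0, n = 4
h = (b - a)/n = 0.687500

Trapezoidal rule: (h/2)[f(x₀) + 2f(x₁) + 2f(x₂) + ... + f(xₙ)]

x_0 = 0.2500, f(x_0) = 0.003906, coefficient = 1
x_1 = 0.9375, f(x_1) = 0.772476, coefficient = 2
x_2 = 1.6250, f(x_2) = 6.972900, coefficient = 2
x_3 = 2.3125, f(x_3) = 28.597427, coefficient = 2
x_4 = 3.0000, f(x_4) = 81.000000, coefficient = 1

I ≈ (0.687500/2) × 153.689514 = 52.830770
Exact value: 48.599805
Error: 4.230966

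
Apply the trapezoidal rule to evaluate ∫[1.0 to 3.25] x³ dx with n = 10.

f(x) = x³
a = 1.0, b = 3.25, n = 10
h = (b - a)/n = 0.225000

Trapezoidal rule: (h/2)[f(x₀) + 2f(x₁) + 2f(x₂) + ... + f(xₙ)]

x_0 = 1.0000, f(x_0) = 1.000000, coefficient = 1
x_1 = 1.2250, f(x_1) = 1.838266, coefficient = 2
x_2 = 1.4500, f(x_2) = 3.048625, coefficient = 2
x_3 = 1.6750, f(x_3) = 4.699422, coefficient = 2
x_4 = 1.9000, f(x_4) = 6.859000, coefficient = 2
x_5 = 2.1250, f(x_5) = 9.595703, coefficient = 2
x_6 = 2.3500, f(x_6) = 12.977875, coefficient = 2
x_7 = 2.5750, f(x_7) = 17.073859, coefficient = 2
x_8 = 2.8000, f(x_8) = 21.952000, coefficient = 2
x_9 = 3.0250, f(x_9) = 27.680641, coefficient = 2
x_10 = 3.2500, f(x_10) = 34.328125, coefficient = 1

I ≈ (0.225000/2) × 246.778906 = 27.762627
Exact value: 27.641602
Error: 0.121025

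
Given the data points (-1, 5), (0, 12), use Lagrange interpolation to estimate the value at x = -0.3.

Lagrange interpolation formula:
P(x) = Σ yᵢ × Lᵢ(x)
where Lᵢ(x) = Π_{j≠i} (x - xⱼ)/(xᵢ - xⱼ)

L_0(-0.3) = (-0.3 - 0)/(-1 - 0) = 0.300000
L_1(-0.3) = (-0.3 - (-1))/(0 - (-1)) = 0.700000

P(-0.3) = 5×L_0(-0.3) + 12×L_1(-0.3)
P(-0.3) = 9.900000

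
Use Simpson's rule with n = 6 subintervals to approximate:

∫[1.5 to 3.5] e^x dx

f(x) = e^x
a = 1.5, b = 3.5, n = 6
h = (b - a)/n = 0.333333

Simpson's rule: (h/3)[f(x₀) + 4f(x₁) + 2f(x₂) + ... + f(xₙ)]

x_0 = 1.5000, f(x_0) = 4.481689, coefficient = 1
x_1 = 1.8333, f(x_1) = 6.254701, coefficient = 4
x_2 = 2.1667, f(x_2) = 8.729138, coefficient = 2
x_3 = 2.5000, f(x_3) = 12.182494, coefficient = 4
x_4 = 2.8333, f(x_4) = 17.002040, coefficient = 2
x_5 = 3.1667, f(x_5) = 23.728258, coefficient = 4
x_6 = 3.5000, f(x_6) = 33.115452, coefficient = 1

I ≈ (0.333333/3) × 257.721310 = 28.635701
Exact value: 28.633763
Error: 0.001938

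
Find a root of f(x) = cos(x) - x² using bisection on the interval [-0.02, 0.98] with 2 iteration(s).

f(x) = cos(x) - x²
Initial interval: [-0.02, 0.98]

Iteration 1:
  c_1 = (-0.020000 + 0.980000)/2 = 0.480000
  f(c_1) = f(0.480000) = 0.656595
  f(a) × f(c) ≥ 0, new interval: [0.480000, 0.980000]
Iteration 2:
  c_2 = (0.480000 + 0.980000)/2 = 0.730000
  f(c_2) = f(0.730000) = 0.212274
  f(a) × f(c) ≥ 0, new interval: [0.730000, 0.980000]

After 2 iteration(s), the approximation is c_2 = 0.730000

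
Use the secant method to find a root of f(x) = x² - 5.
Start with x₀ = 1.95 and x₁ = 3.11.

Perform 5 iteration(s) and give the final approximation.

f(x) = x² - 5
x₀ = 1.95, x₁ = 3.11

Secant formula: x_{n+1} = x_n - f(x_n)(x_n - x_{n-1})/(f(x_n) - f(x_{n-1}))

Iteration 1:
  f(1.950000) = -1.197500
  f(3.110000) = 4.672100
  x_2 = 3.110000 - 4.672100×(3.110000 - 1.950000)/(4.672100 - (-1.197500))
       = 2.186660
Iteration 2:
  f(3.110000) = 4.672100
  f(2.186660) = -0.218518
  x_3 = 2.186660 - (-0.218518)×(2.186660 - 3.110000)/(-0.218518 - 4.672100)
       = 2.227916
Iteration 3:
  f(2.186660) = -0.218518
  f(2.227916) = -0.036391
  x_4 = 2.227916 - (-0.036391)×(2.227916 - 2.186660)/(-0.036391 - (-0.218518))
       = 2.236159
Iteration 4:
  f(2.227916) = -0.036391
  f(2.236159) = 0.000408
  x_5 = 2.236159 - 0.000408×(2.236159 - 2.227916)/(0.000408 - (-0.036391))
       = 2.236068
Iteration 5:
  f(2.236159) = 0.000408
  f(2.236068) = -0.000001
  x_6 = 2.236068 - (-0.000001)×(2.236068 - 2.236159)/(-0.000001 - 0.000408)
       = 2.236068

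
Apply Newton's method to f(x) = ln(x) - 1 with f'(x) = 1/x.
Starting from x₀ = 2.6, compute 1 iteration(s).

f(x) = ln(x) - 1
f'(x) = 1/x
x₀ = 2.6

Newton-Raphson formula: x_{n+1} = x_n - f(x_n)/f'(x_n)

Iteration 1:
  f(2.600000) = -0.044489
  f'(2.600000) = 0.384615
  x_1 = 2.600000 - (-0.044489)/0.384615 = 2.715670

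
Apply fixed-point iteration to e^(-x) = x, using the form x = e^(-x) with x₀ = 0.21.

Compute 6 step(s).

Equation: e^(-x) = x
Fixed-point form: x = e^(-x)
x₀ = 0.21

x_1 = g(0.210000) = 0.810584
x_2 = g(0.810584) = 0.444598
x_3 = g(0.444598) = 0.641082
x_4 = g(0.641082) = 0.526722
x_5 = g(0.526722) = 0.590537
x_6 = g(0.590537) = 0.554029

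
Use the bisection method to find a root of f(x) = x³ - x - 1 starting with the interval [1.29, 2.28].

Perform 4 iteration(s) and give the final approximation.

f(x) = x³ - x - 1
Initial interval: [1.29, 2.28]

Iteration 1:
  c_1 = (1.290000 + 2.280000)/2 = 1.785000
  f(c_1) = f(1.785000) = 2.902412
  f(a) × f(c) < 0, new interval: [1.290000, 1.785000]
Iteration 2:
  c_2 = (1.290000 + 1.785000)/2 = 1.537500
  f(c_2) = f(1.537500) = 1.097006
  f(a) × f(c) < 0, new interval: [1.290000, 1.537500]
Iteration 3:
  c_3 = (1.290000 + 1.537500)/2 = 1.413750
  f(c_3) = f(1.413750) = 0.411897
  f(a) × f(c) < 0, new interval: [1.290000, 1.413750]
Iteration 4:
  c_4 = (1.290000 + 1.413750)/2 = 1.351875
  f(c_4) = f(1.351875) = 0.118766
  f(a) × f(c) < 0, new interval: [1.290000, 1.351875]

After 4 iteration(s), the approximation is c_4 = 1.351875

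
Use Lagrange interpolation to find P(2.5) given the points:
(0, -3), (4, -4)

Lagrange interpolation formula:
P(x) = Σ yᵢ × Lᵢ(x)
where Lᵢ(x) = Π_{j≠i} (x - xⱼ)/(xᵢ - xⱼ)

L_0(2.5) = (2.5 - 4)/(0 - 4) = 0.375000
L_1(2.5) = (2.5 - 0)/(4 - 0) = 0.625000

P(2.5) = (-3)×L_0(2.5) + (-4)×L_1(2.5)
P(2.5) = -3.625000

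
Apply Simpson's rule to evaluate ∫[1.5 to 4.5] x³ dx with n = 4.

f(x) = x³
a = 1.5, b = 4.5, n = 4
h = (b - a)/n = 0.750000

Simpson's rule: (h/3)[f(x₀) + 4f(x₁) + 2f(x₂) + ... + f(xₙ)]

x_0 = 1.5000, f(x_0) = 3.375000, coefficient = 1
x_1 = 2.2500, f(x_1) = 11.390625, coefficient = 4
x_2 = 3.0000, f(x_2) = 27.000000, coefficient = 2
x_3 = 3.7500, f(x_3) = 52.734375, coefficient = 4
x_4 = 4.5000, f(x_4) = 91.125000, coefficient = 1

I ≈ (0.750000/3) × 405.000000 = 101.250000
Exact value: 101.250000
Error: 0.000000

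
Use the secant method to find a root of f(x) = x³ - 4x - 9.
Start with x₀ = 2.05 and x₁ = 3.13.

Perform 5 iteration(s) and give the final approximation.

f(x) = x³ - 4x - 9
x₀ = 2.05, x₁ = 3.13

Secant formula: x_{n+1} = x_n - f(x_n)(x_n - x_{n-1})/(f(x_n) - f(x_{n-1}))

Iteration 1:
  f(2.050000) = -8.584875
  f(3.130000) = 9.144297
  x_2 = 3.130000 - 9.144297×(3.130000 - 2.050000)/(9.144297 - (-8.584875))
       = 2.572961
Iteration 2:
  f(3.130000) = 9.144297
  f(2.572961) = -2.258513
  x_3 = 2.572961 - (-2.258513)×(2.572961 - 3.130000)/(-2.258513 - 9.144297)
       = 2.683292
Iteration 3:
  f(2.572961) = -2.258513
  f(2.683292) = -0.413322
  x_4 = 2.683292 - (-0.413322)×(2.683292 - 2.572961)/(-0.413322 - (-2.258513))
       = 2.708006
Iteration 4:
  f(2.683292) = -0.413322
  f(2.708006) = 0.026581
  x_5 = 2.708006 - 0.026581×(2.708006 - 2.683292)/(0.026581 - (-0.413322))
       = 2.706512
Iteration 5:
  f(2.708006) = 0.026581
  f(2.706512) = -0.000281
  x_6 = 2.706512 - (-0.000281)×(2.706512 - 2.708006)/(-0.000281 - 0.026581)
       = 2.706528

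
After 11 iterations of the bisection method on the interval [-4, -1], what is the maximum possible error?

Bisection error bound: |error| ≤ (b-a)/2^n
|error| ≤ (-1 - (-4))/2^11 = 3/2^11
|error| ≤ 0.0014648438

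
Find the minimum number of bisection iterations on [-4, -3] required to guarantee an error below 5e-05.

We need (b-a)/2^n ≤ 5e-05
(-3 - (-4))/2^n ≤ 5e-05
1/2^n ≤ 5e-05
2^n ≥ 20000
n ≥ log₂(20000) = 14.29
n ≥ 15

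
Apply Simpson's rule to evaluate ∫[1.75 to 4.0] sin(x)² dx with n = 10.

f(x) = sin(x)²
a = 1.75, b = 4.0, n = 10
h = (b - a)/n = 0.225000

Simpson's rule: (h/3)[f(x₀) + 4f(x₁) + 2f(x₂) + ... + f(xₙ)]

x_0 = 1.7500, f(x_0) = 0.968228, coefficient = 1
x_1 = 1.9750, f(x_1) = 0.845326, coefficient = 4
x_2 = 2.2000, f(x_2) = 0.653666, coefficient = 2
x_3 = 2.4250, f(x_3) = 0.431411, coefficient = 4
x_4 = 2.6500, f(x_4) = 0.222813, coefficient = 2
x_5 = 2.8750, f(x_5) = 0.069404, coefficient = 4
x_6 = 3.1000, f(x_6) = 0.001729, coefficient = 2
x_7 = 3.3250, f(x_7) = 0.033263, coefficient = 4
x_8 = 3.5500, f(x_8) = 0.157727, coefficient = 2
x_9 = 3.7750, f(x_9) = 0.350339, coefficient = 4
x_10 = 4.0000, f(x_10) = 0.572750, coefficient = 1

I ≈ (0.225000/3) × 10.531819 = 0.789886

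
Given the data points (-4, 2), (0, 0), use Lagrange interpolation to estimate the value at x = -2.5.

Lagrange interpolation formula:
P(x) = Σ yᵢ × Lᵢ(x)
where Lᵢ(x) = Π_{j≠i} (x - xⱼ)/(xᵢ - xⱼ)

L_0(-2.5) = (-2.5 - 0)/(-4 - 0) = 0.625000
L_1(-2.5) = (-2.5 - (-4))/(0 - (-4)) = 0.375000

P(-2.5) = 2×L_0(-2.5) + 0×L_1(-2.5)
P(-2.5) = 1.250000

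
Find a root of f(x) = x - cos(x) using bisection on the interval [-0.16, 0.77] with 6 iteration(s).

f(x) = x - cos(x)
Initial interval: [-0.16, 0.77]

Iteration 1:
  c_1 = (-0.160000 + 0.770000)/2 = 0.305000
  f(c_1) = f(0.305000) = -0.648847
  f(a) × f(c) ≥ 0, new interval: [0.305000, 0.770000]
Iteration 2:
  c_2 = (0.305000 + 0.770000)/2 = 0.537500
  f(c_2) = f(0.537500) = -0.321491
  f(a) × f(c) ≥ 0, new interval: [0.537500, 0.770000]
Iteration 3:
  c_3 = (0.537500 + 0.770000)/2 = 0.653750
  f(c_3) = f(0.653750) = -0.140059
  f(a) × f(c) ≥ 0, new interval: [0.653750, 0.770000]
Iteration 4:
  c_4 = (0.653750 + 0.770000)/2 = 0.711875
  f(c_4) = f(0.711875) = -0.045263
  f(a) × f(c) ≥ 0, new interval: [0.711875, 0.770000]
Iteration 5:
  c_5 = (0.711875 + 0.770000)/2 = 0.740938
  f(c_5) = f(0.740938) = 0.003101
  f(a) × f(c) < 0, new interval: [0.711875, 0.740938]
Iteration 6:
  c_6 = (0.711875 + 0.740938)/2 = 0.726406
  f(c_6) = f(0.726406) = -0.021160
  f(a) × f(c) ≥ 0, new interval: [0.726406, 0.740938]

After 6 iteration(s), the approximation is c_6 = 0.726406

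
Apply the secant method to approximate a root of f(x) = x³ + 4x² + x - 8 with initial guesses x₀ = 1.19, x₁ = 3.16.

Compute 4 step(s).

f(x) = x³ + 4x² + x - 8
x₀ = 1.19, x₁ = 3.16

Secant formula: x_{n+1} = x_n - f(x_n)(x_n - x_{n-1})/(f(x_n) - f(x_{n-1}))

Iteration 1:
  f(1.190000) = 0.539559
  f(3.160000) = 66.656896
  x_2 = 3.160000 - 66.656896×(3.160000 - 1.190000)/(66.656896 - 0.539559)
       = 1.173924
Iteration 2:
  f(3.160000) = 66.656896
  f(1.173924) = 0.304090
  x_3 = 1.173924 - 0.304090×(1.173924 - 3.160000)/(0.304090 - 66.656896)
       = 1.164822
Iteration 3:
  f(1.173924) = 0.304090
  f(1.164822) = 0.172499
  x_4 = 1.164822 - 0.172499×(1.164822 - 1.173924)/(0.172499 - 0.304090)
       = 1.152890
Iteration 4:
  f(1.164822) = 0.172499
  f(1.152890) = 0.001880
  x_5 = 1.152890 - 0.001880×(1.152890 - 1.164822)/(0.001880 - 0.172499)
       = 1.152758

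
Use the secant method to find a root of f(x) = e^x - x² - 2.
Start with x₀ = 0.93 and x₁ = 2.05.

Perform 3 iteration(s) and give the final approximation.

f(x) = e^x - x² - 2
x₀ = 0.93, x₁ = 2.05

Secant formula: x_{n+1} = x_n - f(x_n)(x_n - x_{n-1})/(f(x_n) - f(x_{n-1}))

Iteration 1:
  f(0.930000) = -0.330391
  f(2.050000) = 1.565401
  x_2 = 2.050000 - 1.565401×(2.050000 - 0.930000)/(1.565401 - (-0.330391))
       = 1.125189
Iteration 2:
  f(2.050000) = 1.565401
  f(1.125189) = -0.185251
  x_3 = 1.125189 - (-0.185251)×(1.125189 - 2.050000)/(-0.185251 - 1.565401)
       = 1.223051
Iteration 3:
  f(1.125189) = -0.185251
  f(1.223051) = -0.098316
  x_4 = 1.223051 - (-0.098316)×(1.223051 - 1.125189)/(-0.098316 - (-0.185251))
       = 1.333724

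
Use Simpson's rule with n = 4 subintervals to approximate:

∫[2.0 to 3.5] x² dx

f(x) = x²
a = 2.0, b = 3.5, n = 4
h = (b - a)/n = 0.375000

Simpson's rule: (h/3)[f(x₀) + 4f(x₁) + 2f(x₂) + ... + f(xₙ)]

x_0 = 2.0000, f(x_0) = 4.000000, coefficient = 1
x_1 = 2.3750, f(x_1) = 5.640625, coefficient = 4
x_2 = 2.7500, f(x_2) = 7.562500, coefficient = 2
x_3 = 3.1250, f(x_3) = 9.765625, coefficient = 4
x_4 = 3.5000, f(x_4) = 12.250000, coefficient = 1

I ≈ (0.375000/3) × 93.000000 = 11.625000
Exact value: 11.625000
Error: 0.000000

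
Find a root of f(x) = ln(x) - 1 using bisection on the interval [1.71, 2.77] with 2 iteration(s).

f(x) = ln(x) - 1
Initial interval: [1.71, 2.77]

Iteration 1:
  c_1 = (1.710000 + 2.770000)/2 = 2.240000
  f(c_1) = f(2.240000) = -0.193524
  f(a) × f(c) ≥ 0, new interval: [2.240000, 2.770000]
Iteration 2:
  c_2 = (2.240000 + 2.770000)/2 = 2.505000
  f(c_2) = f(2.505000) = -0.081711
  f(a) × f(c) ≥ 0, new interval: [2.505000, 2.770000]

After 2 iteration(s), the approximation is c_2 = 2.505000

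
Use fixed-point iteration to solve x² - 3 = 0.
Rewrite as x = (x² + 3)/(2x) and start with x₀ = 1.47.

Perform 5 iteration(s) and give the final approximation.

Equation: x² - 3 = 0
Fixed-point form: x = (x² + 3)/(2x)
x₀ = 1.47

x_1 = g(1.470000) = 1.755408
x_2 = g(1.755408) = 1.732206
x_3 = g(1.732206) = 1.732051
x_4 = g(1.732051) = 1.732051
x_5 = g(1.732051) = 1.732051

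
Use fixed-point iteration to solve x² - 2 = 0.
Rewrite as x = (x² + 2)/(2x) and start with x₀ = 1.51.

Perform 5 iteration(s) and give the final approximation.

Equation: x² - 2 = 0
Fixed-point form: x = (x² + 2)/(2x)
x₀ = 1.51

x_1 = g(1.510000) = 1.417252
x_2 = g(1.417252) = 1.414217
x_3 = g(1.414217) = 1.414214
x_4 = g(1.414214) = 1.414214
x_5 = g(1.414214) = 1.414214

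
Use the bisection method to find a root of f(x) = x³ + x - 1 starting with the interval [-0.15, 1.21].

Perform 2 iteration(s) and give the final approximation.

f(x) = x³ + x - 1
Initial interval: [-0.15, 1.21]

Iteration 1:
  c_1 = (-0.150000 + 1.210000)/2 = 0.530000
  f(c_1) = f(0.530000) = -0.321123
  f(a) × f(c) ≥ 0, new interval: [0.530000, 1.210000]
Iteration 2:
  c_2 = (0.530000 + 1.210000)/2 = 0.870000
  f(c_2) = f(0.870000) = 0.528503
  f(a) × f(c) < 0, new interval: [0.530000, 0.870000]

After 2 iteration(s), the approximation is c_2 = 0.870000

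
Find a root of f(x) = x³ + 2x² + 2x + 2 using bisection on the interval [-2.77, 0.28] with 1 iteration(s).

f(x) = x³ + 2x² + 2x + 2
Initial interval: [-2.77, 0.28]

Iteration 1:
  c_1 = (-2.770000 + 0.280000)/2 = -1.245000
  f(c_1) = f(-1.245000) = 0.680269
  f(a) × f(c) < 0, new interval: [-2.770000, -1.245000]

After 1 iteration(s), the approximation is c_1 = -1.245000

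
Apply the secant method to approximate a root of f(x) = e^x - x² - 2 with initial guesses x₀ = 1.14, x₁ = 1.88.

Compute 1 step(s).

f(x) = e^x - x² - 2
x₀ = 1.14, x₁ = 1.88

Secant formula: x_{n+1} = x_n - f(x_n)(x_n - x_{n-1})/(f(x_n) - f(x_{n-1}))

Iteration 1:
  f(1.140000) = -0.172832
  f(1.880000) = 1.019105
  x_2 = 1.880000 - 1.019105×(1.880000 - 1.140000)/(1.019105 - (-0.172832))
       = 1.247301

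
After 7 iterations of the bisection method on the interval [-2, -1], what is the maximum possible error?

Bisection error bound: |error| ≤ (b-a)/2^n
|error| ≤ (-1 - (-2))/2^7 = 1/2^7
|error| ≤ 0.0078125000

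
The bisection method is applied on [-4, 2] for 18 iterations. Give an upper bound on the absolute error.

Bisection error bound: |error| ≤ (b-a)/2^n
|error| ≤ (2 - (-4))/2^18 = 6/2^18
|error| ≤ 0.0000228882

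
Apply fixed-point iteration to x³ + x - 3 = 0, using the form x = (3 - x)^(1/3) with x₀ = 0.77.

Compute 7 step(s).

Equation: x³ + x - 3 = 0
Fixed-point form: x = (3 - x)^(1/3)
x₀ = 0.77

x_1 = g(0.770000) = 1.306477
x_2 = g(1.306477) = 1.191966
x_3 = g(1.191966) = 1.218248
x_4 = g(1.218248) = 1.212316
x_5 = g(1.212316) = 1.213660
x_6 = g(1.213660) = 1.213356
x_7 = g(1.213356) = 1.213424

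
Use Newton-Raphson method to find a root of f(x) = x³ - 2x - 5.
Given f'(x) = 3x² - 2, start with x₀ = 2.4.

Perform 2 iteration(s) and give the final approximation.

f(x) = x³ - 2x - 5
f'(x) = 3x² - 2
x₀ = 2.4

Newton-Raphson formula: x_{n+1} = x_n - f(x_n)/f'(x_n)

Iteration 1:
  f(2.400000) = 4.024000
  f'(2.400000) = 15.280000
  x_1 = 2.400000 - 4.024000/15.280000 = 2.136649
Iteration 2:
  f(2.136649) = 0.481082
  f'(2.136649) = 11.695810
  x_2 = 2.136649 - 0.481082/11.695810 = 2.095516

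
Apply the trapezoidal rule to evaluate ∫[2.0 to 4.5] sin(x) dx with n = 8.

f(x) = sin(x)
a = 2.0, b = 4.5, n = 8
h = (b - a)/n = 0.312500

Trapezoidal rule: (h/2)[f(x₀) + 2f(x₁) + 2f(x₂) + ... + f(xₙ)]

x_0 = 2.0000, f(x_0) = 0.909297, coefficient = 1
x_1 = 2.3125, f(x_1) = 0.737319, coefficient = 2
x_2 = 2.6250, f(x_2) = 0.493920, coefficient = 2
x_3 = 2.9375, f(x_3) = 0.202679, coefficient = 2
x_4 = 3.2500, f(x_4) = -0.108195, coefficient = 2
x_5 = 3.5625, f(x_5) = -0.408589, coefficient = 2
x_6 = 3.8750, f(x_6) = -0.669405, coefficient = 2
x_7 = 4.1875, f(x_7) = -0.865380, coefficient = 2
x_8 = 4.5000, f(x_8) = -0.977530, coefficient = 1

I ≈ (0.312500/2) × -1.303534 = -0.203677
Exact value: -0.205351
Error: 0.001674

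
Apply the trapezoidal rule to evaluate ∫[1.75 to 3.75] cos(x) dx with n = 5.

f(x) = cos(x)
a = 1.75, b = 3.75, n = 5
h = (b - a)/n = 0.400000

Trapezoidal rule: (h/2)[f(x₀) + 2f(x₁) + 2f(x₂) + ... + f(xₙ)]

x_0 = 1.7500, f(x_0) = -0.178246, coefficient = 1
x_1 = 2.1500, f(x_1) = -0.547358, coefficient = 2
x_2 = 2.5500, f(x_2) = -0.830054, coefficient = 2
x_3 = 2.9500, f(x_3) = -0.981702, coefficient = 2
x_4 = 3.3500, f(x_4) = -0.978362, coefficient = 2
x_5 = 3.7500, f(x_5) = -0.820559, coefficient = 1

I ≈ (0.400000/2) × -7.673756 = -1.534751
Exact value: -1.555547
Error: 0.020796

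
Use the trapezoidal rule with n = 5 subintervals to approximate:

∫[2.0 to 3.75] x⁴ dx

f(x) = x⁴
a = 2.0, b = 3.75, n = 5
h = (b - a)/n = 0.350000

Trapezoidal rule: (h/2)[f(x₀) + 2f(x₁) + 2f(x₂) + ... + f(xₙ)]

x_0 = 2.0000, f(x_0) = 16.000000, coefficient = 1
x_1 = 2.3500, f(x_1) = 30.498006, coefficient = 2
x_2 = 2.7000, f(x_2) = 53.144100, coefficient = 2
x_3 = 3.0500, f(x_3) = 86.536506, coefficient = 2
x_4 = 3.4000, f(x_4) = 133.633600, coefficient = 2
x_5 = 3.7500, f(x_5) = 197.753906, coefficient = 1

I ≈ (0.350000/2) × 821.378331 = 143.741208
Exact value: 141.915430
Error: 1.825778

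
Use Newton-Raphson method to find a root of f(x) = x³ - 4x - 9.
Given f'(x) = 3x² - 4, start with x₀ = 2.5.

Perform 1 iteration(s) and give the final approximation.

f(x) = x³ - 4x - 9
f'(x) = 3x² - 4
x₀ = 2.5

Newton-Raphson formula: x_{n+1} = x_n - f(x_n)/f'(x_n)

Iteration 1:
  f(2.500000) = -3.375000
  f'(2.500000) = 14.750000
  x_1 = 2.500000 - (-3.375000)/14.750000 = 2.728814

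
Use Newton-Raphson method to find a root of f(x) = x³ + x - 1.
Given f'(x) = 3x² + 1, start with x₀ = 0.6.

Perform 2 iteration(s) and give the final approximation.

f(x) = x³ + x - 1
f'(x) = 3x² + 1
x₀ = 0.6

Newton-Raphson formula: x_{n+1} = x_n - f(x_n)/f'(x_n)

Iteration 1:
  f(0.600000) = -0.184000
  f'(0.600000) = 2.080000
  x_1 = 0.600000 - (-0.184000)/2.080000 = 0.688462
Iteration 2:
  f(0.688462) = 0.014778
  f'(0.688462) = 2.421938
  x_2 = 0.688462 - 0.014778/2.421938 = 0.682360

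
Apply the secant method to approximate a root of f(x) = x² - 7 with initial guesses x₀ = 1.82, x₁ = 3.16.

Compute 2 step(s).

f(x) = x² - 7
x₀ = 1.82, x₁ = 3.16

Secant formula: x_{n+1} = x_n - f(x_n)(x_n - x_{n-1})/(f(x_n) - f(x_{n-1}))

Iteration 1:
  f(1.820000) = -3.687600
  f(3.160000) = 2.985600
  x_2 = 3.160000 - 2.985600×(3.160000 - 1.820000)/(2.985600 - (-3.687600))
       = 2.560482
Iteration 2:
  f(3.160000) = 2.985600
  f(2.560482) = -0.443932
  x_3 = 2.560482 - (-0.443932)×(2.560482 - 3.160000)/(-0.443932 - 2.985600)
       = 2.638086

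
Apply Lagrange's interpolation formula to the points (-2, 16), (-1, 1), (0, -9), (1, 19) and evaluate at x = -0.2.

Lagrange interpolation formula:
P(x) = Σ yᵢ × Lᵢ(x)
where Lᵢ(x) = Π_{j≠i} (x - xⱼ)/(xᵢ - xⱼ)

L_0(-0.2) = (-0.2 - (-1))/(-2 - (-1)) × (-0.2 - 0)/(-2 - 0) × (-0.2 - 1)/(-2 - 1) = -0.032000
L_1(-0.2) = (-0.2 - (-2))/(-1 - (-2)) × (-0.2 - 0)/(-1 - 0) × (-0.2 - 1)/(-1 - 1) = 0.216000
L_2(-0.2) = (-0.2 - (-2))/(0 - (-2)) × (-0.2 - (-1))/(0 - (-1)) × (-0.2 - 1)/(0 - 1) = 0.864000
L_3(-0.2) = (-0.2 - (-2))/(1 - (-2)) × (-0.2 - (-1))/(1 - (-1)) × (-0.2 - 0)/(1 - 0) = -0.048000

P(-0.2) = 16×L_0(-0.2) + 1×L_1(-0.2) + (-9)×L_2(-0.2) + 19×L_3(-0.2)
P(-0.2) = -8.984000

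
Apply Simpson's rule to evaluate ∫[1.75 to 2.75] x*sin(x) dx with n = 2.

f(x) = x*sin(x)
a = 1.75, b = 2.75, n = 2
h = (b - a)/n = 0.500000

Simpson's rule: (h/3)[f(x₀) + 4f(x₁) + 2f(x₂) + ... + f(xₙ)]

x_0 = 1.7500, f(x_0) = 1.721975, coefficient = 1
x_1 = 2.2500, f(x_1) = 1.750665, coefficient = 4
x_2 = 2.7500, f(x_2) = 1.049568, coefficient = 1

I ≈ (0.500000/3) × 9.774202 = 1.629034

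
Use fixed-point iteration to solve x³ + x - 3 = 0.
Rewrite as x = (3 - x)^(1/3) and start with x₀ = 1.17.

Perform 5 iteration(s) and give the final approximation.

Equation: x³ + x - 3 = 0
Fixed-point form: x = (3 - x)^(1/3)
x₀ = 1.17

x_1 = g(1.170000) = 1.223161
x_2 = g(1.223161) = 1.211200
x_3 = g(1.211200) = 1.213912
x_4 = g(1.213912) = 1.213298
x_5 = g(1.213298) = 1.213437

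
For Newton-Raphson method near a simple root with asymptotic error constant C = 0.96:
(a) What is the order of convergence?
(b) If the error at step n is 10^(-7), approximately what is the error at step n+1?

(a) Newton-Raphson has quadratic (order 2) convergence near simple roots.
    This means |e_{n+1}| ≈ C|e_n|².

(b) With |e_n| = 10^(-7) and C = 0.96:
    |e_{n+1}| ≈ 0.96 × (10^(-7))² = 0.96 × 10^(-14)

(a) 2 (quadratic); (b) |e_{n+1}| ≈ 9.600e-15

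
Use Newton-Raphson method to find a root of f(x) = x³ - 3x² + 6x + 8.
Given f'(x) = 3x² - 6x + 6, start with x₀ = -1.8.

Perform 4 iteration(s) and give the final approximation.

f(x) = x³ - 3x² + 6x + 8
f'(x) = 3x² - 6x + 6
x₀ = -1.8

Newton-Raphson formula: x_{n+1} = x_n - f(x_n)/f'(x_n)

Iteration 1:
  f(-1.800000) = -18.352000
  f'(-1.800000) = 26.520000
  x_1 = -1.800000 - (-18.352000)/26.520000 = -1.107994
Iteration 2:
  f(-1.107994) = -3.691145
  f'(-1.107994) = 16.330916
  x_2 = -1.107994 - (-3.691145)/16.330916 = -0.881972
Iteration 3:
  f(-0.881972) = -0.311520
  f'(-0.881972) = 13.625456
  x_3 = -0.881972 - (-0.311520)/13.625456 = -0.859109
Iteration 4:
  f(-0.859109) = -0.002939
  f'(-0.859109) = 13.368858
  x_4 = -0.859109 - (-0.002939)/13.368858 = -0.858889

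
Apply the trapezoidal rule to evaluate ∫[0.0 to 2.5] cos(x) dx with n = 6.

f(x) = cos(x)
a = 0.0, b = 2.5, n = 6
h = (b - a)/n = 0.416667

Trapezoidal rule: (h/2)[f(x₀) + 2f(x₁) + 2f(x₂) + ... + f(xₙ)]

x_0 = 0.0000, f(x_0) = 1.000000, coefficient = 1
x_1 = 0.4167, f(x_1) = 0.914443, coefficient = 2
x_2 = 0.8333, f(x_2) = 0.672412, coefficient = 2
x_3 = 1.2500, f(x_3) = 0.315322, coefficient = 2
x_4 = 1.6667, f(x_4) = -0.095724, coefficient = 2
x_5 = 2.0833, f(x_5) = -0.490390, coefficient = 2
x_6 = 2.5000, f(x_6) = -0.801144, coefficient = 1

I ≈ (0.416667/2) × 2.830985 = 0.589789
Exact value: 0.598472
Error: 0.008684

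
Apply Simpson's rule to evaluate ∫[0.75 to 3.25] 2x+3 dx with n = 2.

f(x) = 2x+3
a = 0.75, b = 3.25, n = 2
h = (b - a)/n = 1.250000

Simpson's rule: (h/3)[f(x₀) + 4f(x₁) + 2f(x₂) + ... + f(xₙ)]

x_0 = 0.7500, f(x_0) = 4.500000, coefficient = 1
x_1 = 2.0000, f(x_1) = 7.000000, coefficient = 4
x_2 = 3.2500, f(x_2) = 9.500000, coefficient = 1

I ≈ (1.250000/3) × 42.000000 = 17.500000
Exact value: 17.500000
Error: 0.000000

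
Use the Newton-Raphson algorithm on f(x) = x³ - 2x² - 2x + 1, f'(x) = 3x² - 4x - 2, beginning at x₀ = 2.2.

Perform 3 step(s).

f(x) = x³ - 2x² - 2x + 1
f'(x) = 3x² - 4x - 2
x₀ = 2.2

Newton-Raphson formula: x_{n+1} = x_n - f(x_n)/f'(x_n)

Iteration 1:
  f(2.200000) = -2.432000
  f'(2.200000) = 3.720000
  x_1 = 2.200000 - (-2.432000)/3.720000 = 2.853763
Iteration 2:
  f(2.853763) = 2.245493
  f'(2.853763) = 11.016844
  x_2 = 2.853763 - 2.245493/11.016844 = 2.649940
Iteration 3:
  f(2.649940) = 0.264115
  f'(2.649940) = 8.466783
  x_3 = 2.649940 - 0.264115/8.466783 = 2.618746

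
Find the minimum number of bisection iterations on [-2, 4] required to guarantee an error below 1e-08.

We need (b-a)/2^n ≤ 1e-08
(4 - (-2))/2^n ≤ 1e-08
6/2^n ≤ 1e-08
2^n ≥ 600000000
n ≥ log₂(600000000) = 29.16
n ≥ 30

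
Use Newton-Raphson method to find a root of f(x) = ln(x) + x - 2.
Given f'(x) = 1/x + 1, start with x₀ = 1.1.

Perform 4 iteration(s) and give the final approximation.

f(x) = ln(x) + x - 2
f'(x) = 1/x + 1
x₀ = 1.1

Newton-Raphson formula: x_{n+1} = x_n - f(x_n)/f'(x_n)

Iteration 1:
  f(1.100000) = -0.804690
  f'(1.100000) = 1.909091
  x_1 = 1.100000 - (-0.804690)/1.909091 = 1.521504
Iteration 2:
  f(1.521504) = -0.058796
  f'(1.521504) = 1.657244
  x_2 = 1.521504 - (-0.058796)/1.657244 = 1.556983
Iteration 3:
  f(1.556983) = -0.000268
  f'(1.556983) = 1.642268
  x_3 = 1.556983 - (-0.000268)/1.642268 = 1.557146
Iteration 4:
  f(1.557146) = 0.000000
  f'(1.557146) = 1.642201
  x_4 = 1.557146 - 0.000000/1.642201 = 1.557146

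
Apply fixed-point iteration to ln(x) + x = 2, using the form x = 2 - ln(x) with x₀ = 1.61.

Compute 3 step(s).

Equation: ln(x) + x = 2
Fixed-point form: x = 2 - ln(x)
x₀ = 1.61

x_1 = g(1.610000) = 1.523766
x_2 = g(1.523766) = 1.578815
x_3 = g(1.578815) = 1.543325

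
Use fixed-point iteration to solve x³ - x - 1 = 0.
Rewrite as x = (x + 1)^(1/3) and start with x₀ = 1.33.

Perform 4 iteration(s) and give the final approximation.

Equation: x³ - x - 1 = 0
Fixed-point form: x = (x + 1)^(1/3)
x₀ = 1.33

x_1 = g(1.330000) = 1.325721
x_2 = g(1.325721) = 1.324908
x_3 = g(1.324908) = 1.324754
x_4 = g(1.324754) = 1.324725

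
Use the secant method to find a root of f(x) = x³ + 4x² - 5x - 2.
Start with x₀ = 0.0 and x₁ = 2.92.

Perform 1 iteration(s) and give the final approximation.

f(x) = x³ + 4x² - 5x - 2
x₀ = 0.0, x₁ = 2.92

Secant formula: x_{n+1} = x_n - f(x_n)(x_n - x_{n-1})/(f(x_n) - f(x_{n-1}))

Iteration 1:
  f(0.000000) = -2.000000
  f(2.920000) = 42.402688
  x_2 = 2.920000 - 42.402688×(2.920000 - 0.000000)/(42.402688 - (-2.000000))
       = 0.131524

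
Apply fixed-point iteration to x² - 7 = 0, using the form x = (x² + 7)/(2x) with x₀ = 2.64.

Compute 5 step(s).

Equation: x² - 7 = 0
Fixed-point form: x = (x² + 7)/(2x)
x₀ = 2.64

x_1 = g(2.640000) = 2.645758
x_2 = g(2.645758) = 2.645751
x_3 = g(2.645751) = 2.645751
x_4 = g(2.645751) = 2.645751
x_5 = g(2.645751) = 2.645751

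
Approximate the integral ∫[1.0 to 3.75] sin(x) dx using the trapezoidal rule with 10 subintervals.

f(x) = sin(x)
a = 1.0, b = 3.75, n = 10
h = (b - a)/n = 0.275000

Trapezoidal rule: (h/2)[f(x₀) + 2f(x₁) + 2f(x₂) + ... + f(xₙ)]

x_0 = 1.0000, f(x_0) = 0.841471, coefficient = 1
x_1 = 1.2750, f(x_1) = 0.956570, coefficient = 2
x_2 = 1.5500, f(x_2) = 0.999784, coefficient = 2
x_3 = 1.8250, f(x_3) = 0.967864, coefficient = 2
x_4 = 2.1000, f(x_4) = 0.863209, coefficient = 2
x_5 = 2.3750, f(x_5) = 0.693685, coefficient = 2
x_6 = 2.6500, f(x_6) = 0.472031, coefficient = 2
x_7 = 2.9250, f(x_7) = 0.214903, coefficient = 2
x_8 = 3.2000, f(x_8) = -0.058374, coefficient = 2
x_9 = 3.4750, f(x_9) = -0.327265, coefficient = 2
x_10 = 3.7500, f(x_10) = -0.571561, coefficient = 1

I ≈ (0.275000/2) × 9.834724 = 1.352275
Exact value: 1.360862
Error: 0.008587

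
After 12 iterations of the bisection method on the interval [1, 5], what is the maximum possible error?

Bisection error bound: |error| ≤ (b-a)/2^n
|error| ≤ (5 - 1)/2^12 = 4/2^12
|error| ≤ 0.0009765625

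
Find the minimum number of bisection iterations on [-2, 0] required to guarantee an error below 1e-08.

We need (b-a)/2^n ≤ 1e-08
(0 - (-2))/2^n ≤ 1e-08
2/2^n ≤ 1e-08
2^n ≥ 200000000
n ≥ log₂(200000000) = 27.58
n ≥ 28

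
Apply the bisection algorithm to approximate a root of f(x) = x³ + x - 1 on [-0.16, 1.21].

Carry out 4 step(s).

f(x) = x³ + x - 1
Initial interval: [-0.16, 1.21]

Iteration 1:
  c_1 = (-0.160000 + 1.210000)/2 = 0.525000
  f(c_1) = f(0.525000) = -0.330297
  f(a) × f(c) ≥ 0, new interval: [0.525000, 1.210000]
Iteration 2:
  c_2 = (0.525000 + 1.210000)/2 = 0.867500
  f(c_2) = f(0.867500) = 0.520343
  f(a) × f(c) < 0, new interval: [0.525000, 0.867500]
Iteration 3:
  c_3 = (0.525000 + 0.867500)/2 = 0.696250
  f(c_3) = f(0.696250) = 0.033767
  f(a) × f(c) < 0, new interval: [0.525000, 0.696250]
Iteration 4:
  c_4 = (0.525000 + 0.696250)/2 = 0.610625
  f(c_4) = f(0.610625) = -0.161696
  f(a) × f(c) ≥ 0, new interval: [0.610625, 0.696250]

After 4 iteration(s), the approximation is c_4 = 0.610625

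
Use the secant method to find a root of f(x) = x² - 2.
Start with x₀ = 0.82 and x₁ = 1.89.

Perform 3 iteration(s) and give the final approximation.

f(x) = x² - 2
x₀ = 0.82, x₁ = 1.89

Secant formula: x_{n+1} = x_n - f(x_n)(x_n - x_{n-1})/(f(x_n) - f(x_{n-1}))

Iteration 1:
  f(0.820000) = -1.327600
  f(1.890000) = 1.572100
  x_2 = 1.890000 - 1.572100×(1.890000 - 0.820000)/(1.572100 - (-1.327600))
       = 1.309889
Iteration 2:
  f(1.890000) = 1.572100
  f(1.309889) = -0.284190
  x_3 = 1.309889 - (-0.284190)×(1.309889 - 1.890000)/(-0.284190 - 1.572100)
       = 1.398702
Iteration 3:
  f(1.309889) = -0.284190
  f(1.398702) = -0.043633
  x_4 = 1.398702 - (-0.043633)×(1.398702 - 1.309889)/(-0.043633 - (-0.284190))
       = 1.414811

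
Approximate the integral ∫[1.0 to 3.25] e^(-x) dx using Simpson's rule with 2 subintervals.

f(x) = e^(-x)
a = 1.0, b = 3.25, n = 2
h = (b - a)/n = 1.125000

Simpson's rule: (h/3)[f(x₀) + 4f(x₁) + 2f(x₂) + ... + f(xₙ)]

x_0 = 1.0000, f(x_0) = 0.367879, coefficient = 1
x_1 = 2.1250, f(x_1) = 0.119433, coefficient = 4
x_2 = 3.2500, f(x_2) = 0.038774, coefficient = 1

I ≈ (1.125000/3) × 0.884386 = 0.331645
Exact value: 0.329105
Error: 0.002539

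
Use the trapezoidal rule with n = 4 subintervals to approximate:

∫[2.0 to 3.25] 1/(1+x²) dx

f(x) = 1/(1+x²)
a = 2.0, b = 3.25, n = 4
h = (b - a)/n = 0.312500

Trapezoidal rule: (h/2)[f(x₀) + 2f(x₁) + 2f(x₂) + ... + f(xₙ)]

x_0 = 2.0000, f(x_0) = 0.200000, coefficient = 1
x_1 = 2.3125, f(x_1) = 0.157538, coefficient = 2
x_2 = 2.6250, f(x_2) = 0.126733, coefficient = 2
x_3 = 2.9375, f(x_3) = 0.103854, coefficient = 2
x_4 = 3.2500, f(x_4) = 0.086486, coefficient = 1

I ≈ (0.312500/2) × 1.062737 = 0.166053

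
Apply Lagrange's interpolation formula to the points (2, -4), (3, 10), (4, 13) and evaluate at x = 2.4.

Lagrange interpolation formula:
P(x) = Σ yᵢ × Lᵢ(x)
where Lᵢ(x) = Π_{j≠i} (x - xⱼ)/(xᵢ - xⱼ)

L_0(2.4) = (2.4 - 3)/(2 - 3) × (2.4 - 4)/(2 - 4) = 0.480000
L_1(2.4) = (2.4 - 2)/(3 - 2) × (2.4 - 4)/(3 - 4) = 0.640000
L_2(2.4) = (2.4 - 2)/(4 - 2) × (2.4 - 3)/(4 - 3) = -0.120000

P(2.4) = (-4)×L_0(2.4) + 10×L_1(2.4) + 13×L_2(2.4)
P(2.4) = 2.920000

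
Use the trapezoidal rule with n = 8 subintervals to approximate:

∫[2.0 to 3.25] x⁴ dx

f(x) = x⁴
a = 2.0, b = 3.25, n = 8
h = (b - a)/n = 0.156250

Trapezoidal rule: (h/2)[f(x₀) + 2f(x₁) + 2f(x₂) + ... + f(xₙ)]

x_0 = 2.0000, f(x_0) = 16.000000, coefficient = 1
x_1 = 2.1562, f(x_1) = 21.617051, coefficient = 2
x_2 = 2.3125, f(x_2) = 28.597427, coefficient = 2
x_3 = 2.4688, f(x_3) = 37.145692, coefficient = 2
x_4 = 2.6250, f(x_4) = 47.480713, coefficient = 2
x_5 = 2.7812, f(x_5) = 59.835664, coefficient = 2
x_6 = 2.9375, f(x_6) = 74.458023, coefficient = 2
x_7 = 3.0938, f(x_7) = 91.609574, coefficient = 2
x_8 = 3.2500, f(x_8) = 111.566406, coefficient = 1

I ≈ (0.156250/2) × 849.054695 = 66.332398
Exact value: 66.118164
Error: 0.214234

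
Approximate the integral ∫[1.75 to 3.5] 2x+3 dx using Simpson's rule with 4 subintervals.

f(x) = 2x+3
a = 1.75, b = 3.5, n = 4
h = (b - a)/n = 0.437500

Simpson's rule: (h/3)[f(x₀) + 4f(x₁) + 2f(x₂) + ... + f(xₙ)]

x_0 = 1.7500, f(x_0) = 6.500000, coefficient = 1
x_1 = 2.1875, f(x_1) = 7.375000, coefficient = 4
x_2 = 2.6250, f(x_2) = 8.250000, coefficient = 2
x_3 = 3.0625, f(x_3) = 9.125000, coefficient = 4
x_4 = 3.5000, f(x_4) = 10.000000, coefficient = 1

I ≈ (0.437500/3) × 99.000000 = 14.437500
Exact value: 14.437500
Error: 0.000000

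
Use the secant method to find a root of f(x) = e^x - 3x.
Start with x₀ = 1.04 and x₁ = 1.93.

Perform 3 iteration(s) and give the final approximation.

f(x) = e^x - 3x
x₀ = 1.04, x₁ = 1.93

Secant formula: x_{n+1} = x_n - f(x_n)(x_n - x_{n-1})/(f(x_n) - f(x_{n-1}))

Iteration 1:
  f(1.040000) = -0.290783
  f(1.930000) = 1.099510
  x_2 = 1.930000 - 1.099510×(1.930000 - 1.040000)/(1.099510 - (-0.290783))
       = 1.226146
Iteration 2:
  f(1.930000) = 1.099510
  f(1.226146) = -0.270369
  x_3 = 1.226146 - (-0.270369)×(1.226146 - 1.930000)/(-0.270369 - 1.099510)
       = 1.365063
Iteration 3:
  f(1.226146) = -0.270369
  f(1.365063) = -0.179219
  x_4 = 1.365063 - (-0.179219)×(1.365063 - 1.226146)/(-0.179219 - (-0.270369))
       = 1.638204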